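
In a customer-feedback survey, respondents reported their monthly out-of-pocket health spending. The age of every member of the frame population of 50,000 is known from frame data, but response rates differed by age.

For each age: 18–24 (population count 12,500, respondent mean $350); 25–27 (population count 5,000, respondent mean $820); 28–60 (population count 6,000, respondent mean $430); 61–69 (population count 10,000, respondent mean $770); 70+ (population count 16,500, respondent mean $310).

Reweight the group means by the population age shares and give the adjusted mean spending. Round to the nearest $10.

$480

Post-stratification weights by population share, not respondent share:
  18–24: (12,500/50,000) × 350 = 87.5
  25–27: (5,000/50,000) × 820 = 82
  28–60: (6,000/50,000) × 430 = 51.6
  61–69: (10,000/50,000) × 770 = 154
  70+: (16,500/50,000) × 310 = 102.3
Post-stratified estimate = 477.4 → $480.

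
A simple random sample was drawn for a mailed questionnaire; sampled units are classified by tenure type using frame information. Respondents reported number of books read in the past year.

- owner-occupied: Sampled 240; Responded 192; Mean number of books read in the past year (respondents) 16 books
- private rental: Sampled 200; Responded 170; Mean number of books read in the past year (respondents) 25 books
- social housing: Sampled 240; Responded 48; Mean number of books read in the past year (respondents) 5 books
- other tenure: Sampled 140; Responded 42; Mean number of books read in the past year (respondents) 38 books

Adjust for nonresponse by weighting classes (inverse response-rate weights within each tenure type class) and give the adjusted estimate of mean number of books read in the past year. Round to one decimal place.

Response rates by class: owner-occupied 192/240 = 80%, private rental 170/200 = 85%, social housing 48/240 = 20%, other tenure 42/140 = 30%.
Inverse-response-rate weighting restores each class to its sampled count, so class totals weight by n_sampled:
  owner-occupied: 240 × 16 = 3840
  private rental: 200 × 25 = 5000
  social housing: 240 × 5 = 1200
  other tenure: 140 × 38 = 5320
Adjusted estimate = 15,360 / 820 = 18.7317 → 18.7.

18.7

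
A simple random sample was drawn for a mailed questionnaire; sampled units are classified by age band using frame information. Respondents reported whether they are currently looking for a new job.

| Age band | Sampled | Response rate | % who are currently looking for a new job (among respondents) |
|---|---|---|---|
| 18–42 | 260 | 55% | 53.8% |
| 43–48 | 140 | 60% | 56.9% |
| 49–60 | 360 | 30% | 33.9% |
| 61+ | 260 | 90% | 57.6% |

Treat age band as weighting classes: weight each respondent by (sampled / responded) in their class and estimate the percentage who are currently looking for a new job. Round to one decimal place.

With weight = n_sampled/n_responded per class, the weighted class total is n_sampled:
  18–42: 260 × 53.8 = 13,988
  43–48: 140 × 56.9 = 7966
  49–60: 360 × 33.9 = 12,204
  61+: 260 × 57.6 = 14,976
Adjusted estimate = 49,134 / 1,020 = 48.1706 → 48.2%.

48.2%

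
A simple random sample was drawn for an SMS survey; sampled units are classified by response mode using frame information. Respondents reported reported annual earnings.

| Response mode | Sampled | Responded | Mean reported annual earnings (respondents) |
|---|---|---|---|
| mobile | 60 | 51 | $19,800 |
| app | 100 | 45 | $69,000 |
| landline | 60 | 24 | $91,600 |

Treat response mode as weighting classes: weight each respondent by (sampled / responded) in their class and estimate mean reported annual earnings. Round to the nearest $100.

Class response rates: mobile 51/60 = 85%, app 45/100 = 45%, landline 24/60 = 40%.
Inverse-response-rate weighting restores each class to its sampled count, so class totals weight by n_sampled:
  mobile: 60 × 19,800 = 1,188,000
  app: 100 × 69,000 = 6,900,000
  landline: 60 × 91,600 = 5,496,000
Adjusted estimate = 13,584,000 / 220 = 61745.5 → $61,700.

$61,700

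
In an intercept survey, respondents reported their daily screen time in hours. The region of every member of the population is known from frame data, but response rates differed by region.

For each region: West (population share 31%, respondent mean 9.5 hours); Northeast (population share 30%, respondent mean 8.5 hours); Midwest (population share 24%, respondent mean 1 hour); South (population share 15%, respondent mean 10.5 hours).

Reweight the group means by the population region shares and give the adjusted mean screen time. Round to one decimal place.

7.3

Post-stratification weights by population share, not respondent share:
  West: 0.31 × 9.5 = 2.945
  Northeast: 0.3 × 8.5 = 2.55
  Midwest: 0.24 × 1 = 0.24
  South: 0.15 × 10.5 = 1.575
Post-stratified estimate = 7.31 → 7.3.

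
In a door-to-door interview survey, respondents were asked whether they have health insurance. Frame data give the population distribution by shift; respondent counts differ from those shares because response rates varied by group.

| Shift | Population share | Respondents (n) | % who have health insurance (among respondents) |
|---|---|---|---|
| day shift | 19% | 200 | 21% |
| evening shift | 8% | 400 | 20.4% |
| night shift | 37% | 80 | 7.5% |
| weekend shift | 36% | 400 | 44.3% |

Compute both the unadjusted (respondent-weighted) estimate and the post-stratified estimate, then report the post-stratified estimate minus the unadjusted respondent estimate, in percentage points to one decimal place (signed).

-4.1 percentage points

Without adjustment, the pooled respondent share is:
  (200/1080)×21 + (400/1080)×20.4 + (80/1080)×7.5 + (400/1080)×44.3 = 28.4074%
Post-stratified estimate weights by population shares:
  0.19×21 + 0.08×20.4 + 0.37×7.5 + 0.36×44.3 = 24.345%
Difference = 24.345 − 28.4074 = -4.0624 pp.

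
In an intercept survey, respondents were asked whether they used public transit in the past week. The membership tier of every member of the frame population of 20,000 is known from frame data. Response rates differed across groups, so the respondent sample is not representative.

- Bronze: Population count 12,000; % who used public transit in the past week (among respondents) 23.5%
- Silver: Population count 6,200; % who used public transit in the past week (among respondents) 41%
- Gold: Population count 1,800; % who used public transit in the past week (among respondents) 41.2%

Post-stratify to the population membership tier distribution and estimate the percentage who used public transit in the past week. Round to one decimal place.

30.5%

Each cell contributes population-share × respondent value:
  Bronze: (12,000/20,000) × 23.5 = 14.1
  Silver: (6,200/20,000) × 41 = 12.71
  Gold: (1,800/20,000) × 41.2 = 3.708
Post-stratified estimate = 30.518 → 30.5%.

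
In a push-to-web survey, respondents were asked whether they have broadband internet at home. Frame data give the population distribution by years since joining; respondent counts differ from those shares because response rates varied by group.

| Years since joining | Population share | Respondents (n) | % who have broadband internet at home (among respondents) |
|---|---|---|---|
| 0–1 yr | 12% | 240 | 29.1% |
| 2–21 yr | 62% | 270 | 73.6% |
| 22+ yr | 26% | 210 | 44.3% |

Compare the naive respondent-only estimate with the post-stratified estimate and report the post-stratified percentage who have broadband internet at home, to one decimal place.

Naive respondent-only estimate (weights = respondent counts):
  (240/720)×29.1 + (270/720)×73.6 + (210/720)×44.3 = 50.2208%
Post-stratified estimate weights by population shares:
  0.12×29.1 + 0.62×73.6 + 0.26×44.3 = 60.642%

60.6%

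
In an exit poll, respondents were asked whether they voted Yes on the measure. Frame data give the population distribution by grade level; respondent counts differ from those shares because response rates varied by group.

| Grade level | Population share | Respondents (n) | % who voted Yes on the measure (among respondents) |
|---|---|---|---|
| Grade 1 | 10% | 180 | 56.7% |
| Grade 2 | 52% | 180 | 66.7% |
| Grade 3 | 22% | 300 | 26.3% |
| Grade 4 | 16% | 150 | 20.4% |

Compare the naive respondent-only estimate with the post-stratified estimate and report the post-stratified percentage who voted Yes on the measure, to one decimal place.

49.4%

Naive respondent-only estimate (weights = respondent counts):
  (180/810)×56.7 + (180/810)×66.7 + (300/810)×26.3 + (150/810)×20.4 = 40.9407%
Post-stratifying to population shares instead:
  0.1×56.7 + 0.52×66.7 + 0.22×26.3 + 0.16×20.4 = 49.404%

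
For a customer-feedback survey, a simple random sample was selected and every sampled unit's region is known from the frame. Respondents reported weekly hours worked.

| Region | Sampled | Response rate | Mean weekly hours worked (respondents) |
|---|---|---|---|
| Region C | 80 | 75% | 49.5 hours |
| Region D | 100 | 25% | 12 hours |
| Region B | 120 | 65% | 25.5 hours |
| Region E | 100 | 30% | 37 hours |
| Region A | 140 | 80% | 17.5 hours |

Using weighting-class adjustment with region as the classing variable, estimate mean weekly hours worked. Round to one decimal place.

Inverse-response-rate weighting restores each class to its sampled count, so class totals weight by n_sampled:
  Region C: 80 × 49.5 = 3960
  Region D: 100 × 12 = 1200
  Region B: 120 × 25.5 = 3060
  Region E: 100 × 37 = 3700
  Region A: 140 × 17.5 = 2450
Adjusted estimate = 14,370 / 540 = 26.6111 → 26.6.

26.6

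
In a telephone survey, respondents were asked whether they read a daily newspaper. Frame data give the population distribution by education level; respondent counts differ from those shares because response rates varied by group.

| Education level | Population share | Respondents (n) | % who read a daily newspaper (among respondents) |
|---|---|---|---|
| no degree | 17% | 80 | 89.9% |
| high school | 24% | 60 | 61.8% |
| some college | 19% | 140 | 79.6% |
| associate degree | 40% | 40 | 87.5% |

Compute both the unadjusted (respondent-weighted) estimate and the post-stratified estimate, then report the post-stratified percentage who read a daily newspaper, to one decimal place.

Naive respondent-only estimate (weights = respondent counts):
  (80/320)×89.9 + (60/320)×61.8 + (140/320)×79.6 + (40/320)×87.5 = 79.825%
Reweighting by population education level shares:
  0.17×89.9 + 0.24×61.8 + 0.19×79.6 + 0.4×87.5 = 80.239%

80.2%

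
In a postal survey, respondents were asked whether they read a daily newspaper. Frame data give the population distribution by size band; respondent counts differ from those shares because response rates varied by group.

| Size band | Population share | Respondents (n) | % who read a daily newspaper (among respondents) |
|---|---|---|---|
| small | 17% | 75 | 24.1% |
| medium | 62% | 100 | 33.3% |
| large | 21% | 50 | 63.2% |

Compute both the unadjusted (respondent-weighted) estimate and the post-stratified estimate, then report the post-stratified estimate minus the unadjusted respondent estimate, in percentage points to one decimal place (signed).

+1.1 percentage points

Without adjustment, the pooled respondent share is:
  (75/225)×24.1 + (100/225)×33.3 + (50/225)×63.2 = 36.8778%
Post-stratified estimate weights by population shares:
  0.17×24.1 + 0.62×33.3 + 0.21×63.2 = 38.015%
Difference = 38.015 − 36.8778 = 1.1372 pp.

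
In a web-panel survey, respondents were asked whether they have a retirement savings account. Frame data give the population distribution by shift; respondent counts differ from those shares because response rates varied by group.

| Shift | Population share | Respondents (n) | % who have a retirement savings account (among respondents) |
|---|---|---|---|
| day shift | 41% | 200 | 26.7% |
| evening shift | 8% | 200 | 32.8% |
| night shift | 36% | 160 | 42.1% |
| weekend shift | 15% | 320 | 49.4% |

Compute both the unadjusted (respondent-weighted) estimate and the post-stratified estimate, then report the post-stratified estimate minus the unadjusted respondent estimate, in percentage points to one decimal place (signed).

-3.0 percentage points

Unadjusted (pooled respondent) estimate weights by respondent counts:
  (200/880)×26.7 + (200/880)×32.8 + (160/880)×42.1 + (320/880)×49.4 = 39.1409%
Post-stratified estimate weights by population shares:
  0.41×26.7 + 0.08×32.8 + 0.36×42.1 + 0.15×49.4 = 36.137%
Difference = 36.137 − 39.1409 = -3.0039 pp.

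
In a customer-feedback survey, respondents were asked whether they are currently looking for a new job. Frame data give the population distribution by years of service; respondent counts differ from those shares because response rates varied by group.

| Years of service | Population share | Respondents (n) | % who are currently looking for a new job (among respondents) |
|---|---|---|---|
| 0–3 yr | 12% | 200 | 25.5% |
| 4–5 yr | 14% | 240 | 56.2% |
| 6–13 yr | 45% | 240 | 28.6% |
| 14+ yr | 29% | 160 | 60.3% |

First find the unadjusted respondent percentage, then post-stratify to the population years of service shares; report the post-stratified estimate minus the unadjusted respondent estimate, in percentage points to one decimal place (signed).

Without adjustment, the pooled respondent share is:
  (200/840)×25.5 + (240/840)×56.2 + (240/840)×28.6 + (160/840)×60.3 = 41.7857%
Reweighting by population years of service shares:
  0.12×25.5 + 0.14×56.2 + 0.45×28.6 + 0.29×60.3 = 41.285%
Difference = 41.285 − 41.7857 = -0.5007 pp.

-0.5 percentage points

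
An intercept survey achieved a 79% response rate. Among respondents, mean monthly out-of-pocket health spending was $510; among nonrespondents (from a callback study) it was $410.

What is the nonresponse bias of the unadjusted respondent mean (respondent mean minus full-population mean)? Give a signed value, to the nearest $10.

+$20

Nonresponse fraction = 1 − 0.79 = 0.21.
Bias = (nonresponse fraction) × (respondent mean − nonrespondent mean)
     = 0.21 × (510 − 410) = 0.21 × 100 = 21.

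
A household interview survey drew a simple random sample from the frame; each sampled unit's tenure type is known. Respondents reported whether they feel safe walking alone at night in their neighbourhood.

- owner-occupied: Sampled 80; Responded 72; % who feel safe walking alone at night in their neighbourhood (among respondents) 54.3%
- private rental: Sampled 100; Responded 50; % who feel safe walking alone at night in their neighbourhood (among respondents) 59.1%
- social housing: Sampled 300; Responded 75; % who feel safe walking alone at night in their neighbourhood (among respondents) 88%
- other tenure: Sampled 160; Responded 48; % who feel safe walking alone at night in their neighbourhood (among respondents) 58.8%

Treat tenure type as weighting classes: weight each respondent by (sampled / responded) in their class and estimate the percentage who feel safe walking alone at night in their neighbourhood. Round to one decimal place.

72.0%

Class response rates: owner-occupied 72/80 = 90%, private rental 50/100 = 50%, social housing 75/300 = 25%, other tenure 48/160 = 30%.
Each respondent's weight = sampled/responded in their class; summing within a class gives n_sampled, so:
  owner-occupied: 80 × 54.3 = 4344
  private rental: 100 × 59.1 = 5910
  social housing: 300 × 88 = 26,400
  other tenure: 160 × 58.8 = 9408
Adjusted estimate = 46,062 / 640 = 71.9719 → 72.0%.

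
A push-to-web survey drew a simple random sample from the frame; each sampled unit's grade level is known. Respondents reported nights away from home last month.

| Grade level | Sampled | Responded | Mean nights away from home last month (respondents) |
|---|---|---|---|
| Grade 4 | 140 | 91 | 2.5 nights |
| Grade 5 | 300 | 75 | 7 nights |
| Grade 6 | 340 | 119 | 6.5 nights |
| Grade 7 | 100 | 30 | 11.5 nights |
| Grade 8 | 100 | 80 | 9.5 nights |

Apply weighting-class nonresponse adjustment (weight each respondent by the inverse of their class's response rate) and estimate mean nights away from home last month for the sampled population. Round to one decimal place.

6.9

Response rates by class: Grade 4 91/140 = 65%, Grade 5 75/300 = 25%, Grade 6 119/340 = 35%, Grade 7 30/100 = 30%, Grade 8 80/100 = 80%.
Weighting each respondent by the inverse class response rate inflates each class back to its sampled size, so the class weight is n_sampled:
  Grade 4: 140 × 2.5 = 350
  Grade 5: 300 × 7 = 2100
  Grade 6: 340 × 6.5 = 2210
  Grade 7: 100 × 11.5 = 1150
  Grade 8: 100 × 9.5 = 950
Adjusted estimate = 6760 / 980 = 6.89796 → 6.9.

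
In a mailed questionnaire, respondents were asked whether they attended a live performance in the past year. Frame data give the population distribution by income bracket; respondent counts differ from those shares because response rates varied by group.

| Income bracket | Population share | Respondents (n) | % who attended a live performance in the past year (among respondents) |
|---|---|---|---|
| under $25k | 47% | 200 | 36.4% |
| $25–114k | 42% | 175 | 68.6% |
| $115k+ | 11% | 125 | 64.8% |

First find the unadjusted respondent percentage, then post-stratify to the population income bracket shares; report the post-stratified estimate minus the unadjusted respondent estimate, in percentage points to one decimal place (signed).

-1.7 percentage points

Without adjustment, the pooled respondent share is:
  (200/500)×36.4 + (175/500)×68.6 + (125/500)×64.8 = 54.77%
Post-stratifying to population shares instead:
  0.47×36.4 + 0.42×68.6 + 0.11×64.8 = 53.048%
Difference = 53.048 − 54.77 = -1.722 pp.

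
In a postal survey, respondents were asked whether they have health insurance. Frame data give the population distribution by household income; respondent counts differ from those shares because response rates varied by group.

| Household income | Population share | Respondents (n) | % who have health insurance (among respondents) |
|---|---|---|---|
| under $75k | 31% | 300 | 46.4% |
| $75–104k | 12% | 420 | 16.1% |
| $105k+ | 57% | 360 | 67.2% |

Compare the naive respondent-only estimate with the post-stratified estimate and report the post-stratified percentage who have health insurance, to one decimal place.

Naive respondent-only estimate (weights = respondent counts):
  (300/1080)×46.4 + (420/1080)×16.1 + (360/1080)×67.2 = 41.55%
Post-stratifying to population shares instead:
  0.31×46.4 + 0.12×16.1 + 0.57×67.2 = 54.62%

54.6%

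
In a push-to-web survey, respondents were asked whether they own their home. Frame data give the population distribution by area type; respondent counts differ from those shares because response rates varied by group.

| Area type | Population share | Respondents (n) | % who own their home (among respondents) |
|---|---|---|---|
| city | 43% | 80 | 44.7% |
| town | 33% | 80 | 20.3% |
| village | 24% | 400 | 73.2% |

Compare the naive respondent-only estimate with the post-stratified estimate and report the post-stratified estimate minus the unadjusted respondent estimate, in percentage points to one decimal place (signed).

Naive respondent-only estimate (weights = respondent counts):
  (80/560)×44.7 + (80/560)×20.3 + (400/560)×73.2 = 61.5714%
Post-stratified estimate weights by population shares:
  0.43×44.7 + 0.33×20.3 + 0.24×73.2 = 43.488%
Difference = 43.488 − 61.5714 = -18.0834 pp.

-18.1 percentage points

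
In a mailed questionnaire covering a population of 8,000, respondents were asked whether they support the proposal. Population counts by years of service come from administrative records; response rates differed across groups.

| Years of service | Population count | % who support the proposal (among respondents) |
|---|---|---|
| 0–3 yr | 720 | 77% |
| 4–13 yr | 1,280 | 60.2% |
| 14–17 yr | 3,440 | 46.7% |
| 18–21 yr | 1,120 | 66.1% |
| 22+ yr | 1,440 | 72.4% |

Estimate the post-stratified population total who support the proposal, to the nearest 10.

Estimated count per cell = population count × respondent percentage:
  0–3 yr: 720 × 77% = 554.4
  4–13 yr: 1,280 × 60.2% = 770.56
  14–17 yr: 3,440 × 46.7% = 1606.48
  18–21 yr: 1,120 × 66.1% = 740.32
  22+ yr: 1,440 × 72.4% = 1042.56
Estimated total = 4714.32 → 4,710.

4,710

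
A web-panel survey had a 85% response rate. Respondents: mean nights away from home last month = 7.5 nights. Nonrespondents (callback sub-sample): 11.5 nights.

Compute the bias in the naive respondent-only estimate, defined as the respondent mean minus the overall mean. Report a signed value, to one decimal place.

-0.6

Nonresponse fraction = 1 − 0.85 = 0.15.
Bias = (nonresponse fraction) × (respondent mean − nonrespondent mean)
     = 0.15 × (7.5 − 11.5) = 0.15 × -4 = -0.6.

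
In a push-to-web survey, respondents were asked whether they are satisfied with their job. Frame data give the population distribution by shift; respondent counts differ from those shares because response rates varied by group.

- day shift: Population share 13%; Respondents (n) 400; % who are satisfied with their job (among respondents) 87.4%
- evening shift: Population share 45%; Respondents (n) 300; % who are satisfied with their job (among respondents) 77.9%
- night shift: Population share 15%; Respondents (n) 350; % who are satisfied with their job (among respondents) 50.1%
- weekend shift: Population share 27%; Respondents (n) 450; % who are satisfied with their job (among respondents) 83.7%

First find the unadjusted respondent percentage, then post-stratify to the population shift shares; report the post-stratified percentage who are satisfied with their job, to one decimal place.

Naive respondent-only estimate (weights = respondent counts):
  (400/1500)×87.4 + (300/1500)×77.9 + (350/1500)×50.1 + (450/1500)×83.7 = 75.6867%
Reweighting by population shift shares:
  0.13×87.4 + 0.45×77.9 + 0.15×50.1 + 0.27×83.7 = 76.531%

76.5%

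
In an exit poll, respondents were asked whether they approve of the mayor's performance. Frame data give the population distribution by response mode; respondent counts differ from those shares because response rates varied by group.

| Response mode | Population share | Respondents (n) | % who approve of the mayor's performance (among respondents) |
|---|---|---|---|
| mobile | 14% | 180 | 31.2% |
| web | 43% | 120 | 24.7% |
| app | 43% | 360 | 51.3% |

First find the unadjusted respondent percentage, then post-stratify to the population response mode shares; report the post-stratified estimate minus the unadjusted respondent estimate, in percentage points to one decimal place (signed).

-3.9 percentage points

Without adjustment, the pooled respondent share is:
  (180/660)×31.2 + (120/660)×24.7 + (360/660)×51.3 = 40.9818%
Reweighting by population response mode shares:
  0.14×31.2 + 0.43×24.7 + 0.43×51.3 = 37.048%
Difference = 37.048 − 40.9818 = -3.9338 pp.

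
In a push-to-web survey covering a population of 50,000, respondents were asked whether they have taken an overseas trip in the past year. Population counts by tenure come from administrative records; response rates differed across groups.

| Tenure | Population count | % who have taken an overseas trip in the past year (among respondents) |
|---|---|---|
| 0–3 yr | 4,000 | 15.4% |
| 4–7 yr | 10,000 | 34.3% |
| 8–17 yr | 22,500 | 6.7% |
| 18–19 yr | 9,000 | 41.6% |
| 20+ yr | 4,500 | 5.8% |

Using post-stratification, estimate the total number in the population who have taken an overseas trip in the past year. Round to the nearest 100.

Each cell contributes its population count × the respondent rate:
  0–3 yr: 4,000 × 15.4% = 616
  4–7 yr: 10,000 × 34.3% = 3430
  8–17 yr: 22,500 × 6.7% = 1507.5
  18–19 yr: 9,000 × 41.6% = 3744
  20+ yr: 4,500 × 5.8% = 261
Estimated total = 9558.5 → 9,600.

9,600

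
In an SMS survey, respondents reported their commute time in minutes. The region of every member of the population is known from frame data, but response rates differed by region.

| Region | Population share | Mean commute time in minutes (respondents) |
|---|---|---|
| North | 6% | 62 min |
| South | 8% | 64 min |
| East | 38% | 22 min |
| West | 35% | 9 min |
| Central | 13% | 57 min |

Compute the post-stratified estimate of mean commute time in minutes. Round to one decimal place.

27.8

Post-stratification weights by population share, not respondent share:
  North: 0.06 × 62 = 3.72
  South: 0.08 × 64 = 5.12
  East: 0.38 × 22 = 8.36
  West: 0.35 × 9 = 3.15
  Central: 0.13 × 57 = 7.41
Post-stratified estimate = 27.76 → 27.8.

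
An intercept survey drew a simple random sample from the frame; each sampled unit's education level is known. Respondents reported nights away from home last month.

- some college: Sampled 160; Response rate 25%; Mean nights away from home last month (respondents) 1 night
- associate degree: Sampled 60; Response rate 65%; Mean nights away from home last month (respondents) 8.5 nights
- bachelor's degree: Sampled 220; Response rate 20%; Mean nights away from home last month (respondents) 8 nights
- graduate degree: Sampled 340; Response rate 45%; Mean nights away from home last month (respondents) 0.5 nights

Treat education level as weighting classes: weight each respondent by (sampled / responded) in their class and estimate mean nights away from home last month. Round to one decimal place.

Each respondent's weight = sampled/responded in their class; summing within a class gives n_sampled, so:
  some college: 160 × 1 = 160
  associate degree: 60 × 8.5 = 510
  bachelor's degree: 220 × 8 = 1760
  graduate degree: 340 × 0.5 = 170
Adjusted estimate = 2600 / 780 = 3.33333 → 3.3.

3.3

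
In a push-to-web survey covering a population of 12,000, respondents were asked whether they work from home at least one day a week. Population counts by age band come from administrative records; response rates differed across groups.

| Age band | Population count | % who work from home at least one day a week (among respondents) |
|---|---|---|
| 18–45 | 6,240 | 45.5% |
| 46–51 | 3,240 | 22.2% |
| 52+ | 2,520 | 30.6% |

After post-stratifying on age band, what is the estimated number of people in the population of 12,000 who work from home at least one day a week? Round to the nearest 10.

4,330

Estimated count per cell = population count × respondent percentage:
  18–45: 6,240 × 45.5% = 2839.2
  46–51: 3,240 × 22.2% = 719.28
  52+: 2,520 × 30.6% = 771.12
Estimated total = 4329.6 → 4,330.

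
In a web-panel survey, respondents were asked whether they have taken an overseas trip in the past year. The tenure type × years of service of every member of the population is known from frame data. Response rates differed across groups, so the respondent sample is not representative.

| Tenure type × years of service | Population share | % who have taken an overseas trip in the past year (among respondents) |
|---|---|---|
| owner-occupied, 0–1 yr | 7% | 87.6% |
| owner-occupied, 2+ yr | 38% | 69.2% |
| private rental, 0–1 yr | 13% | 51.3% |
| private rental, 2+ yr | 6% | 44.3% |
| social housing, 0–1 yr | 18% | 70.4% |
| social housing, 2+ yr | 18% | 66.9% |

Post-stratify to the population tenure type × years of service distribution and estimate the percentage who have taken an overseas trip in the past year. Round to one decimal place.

66.5%

Each cell contributes population-share × respondent value:
  owner-occupied, 0–1 yr: 0.07 × 87.6 = 6.132
  owner-occupied, 2+ yr: 0.38 × 69.2 = 26.296
  private rental, 0–1 yr: 0.13 × 51.3 = 6.669
  private rental, 2+ yr: 0.06 × 44.3 = 2.658
  social housing, 0–1 yr: 0.18 × 70.4 = 12.672
  social housing, 2+ yr: 0.18 × 66.9 = 12.042
Post-stratified estimate = 66.469 → 66.5%.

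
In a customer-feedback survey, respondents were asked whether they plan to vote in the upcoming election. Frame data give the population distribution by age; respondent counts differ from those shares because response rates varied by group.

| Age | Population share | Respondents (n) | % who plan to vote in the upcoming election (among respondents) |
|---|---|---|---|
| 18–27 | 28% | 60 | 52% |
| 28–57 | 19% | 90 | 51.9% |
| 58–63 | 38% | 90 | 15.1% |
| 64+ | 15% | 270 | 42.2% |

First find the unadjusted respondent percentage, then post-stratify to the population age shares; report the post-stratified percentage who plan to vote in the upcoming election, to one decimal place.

Unadjusted (pooled respondent) estimate weights by respondent counts:
  (60/510)×52 + (90/510)×51.9 + (90/510)×15.1 + (270/510)×42.2 = 40.2824%
Post-stratified estimate weights by population shares:
  0.28×52 + 0.19×51.9 + 0.38×15.1 + 0.15×42.2 = 36.489%

36.5%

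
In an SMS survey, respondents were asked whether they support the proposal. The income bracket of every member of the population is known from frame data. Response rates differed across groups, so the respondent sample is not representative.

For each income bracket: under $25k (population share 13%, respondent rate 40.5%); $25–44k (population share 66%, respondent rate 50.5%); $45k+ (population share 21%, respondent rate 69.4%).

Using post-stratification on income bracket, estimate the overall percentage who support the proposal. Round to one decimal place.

53.2%

Weight each group's respondent value by its population share:
  under $25k: 0.13 × 40.5 = 5.265
  $25–44k: 0.66 × 50.5 = 33.33
  $45k+: 0.21 × 69.4 = 14.574
Post-stratified estimate = 53.169 → 53.2%.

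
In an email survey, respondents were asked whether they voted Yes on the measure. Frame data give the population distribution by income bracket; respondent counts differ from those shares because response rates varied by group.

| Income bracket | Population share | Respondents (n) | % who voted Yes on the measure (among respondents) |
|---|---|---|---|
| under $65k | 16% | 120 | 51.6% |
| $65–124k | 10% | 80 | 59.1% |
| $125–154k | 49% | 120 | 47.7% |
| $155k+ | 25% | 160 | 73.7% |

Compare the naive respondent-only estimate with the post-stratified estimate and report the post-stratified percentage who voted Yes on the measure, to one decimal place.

Naive respondent-only estimate (weights = respondent counts):
  (120/480)×51.6 + (80/480)×59.1 + (120/480)×47.7 + (160/480)×73.7 = 59.2417%
Reweighting by population income bracket shares:
  0.16×51.6 + 0.1×59.1 + 0.49×47.7 + 0.25×73.7 = 55.964%

56.0%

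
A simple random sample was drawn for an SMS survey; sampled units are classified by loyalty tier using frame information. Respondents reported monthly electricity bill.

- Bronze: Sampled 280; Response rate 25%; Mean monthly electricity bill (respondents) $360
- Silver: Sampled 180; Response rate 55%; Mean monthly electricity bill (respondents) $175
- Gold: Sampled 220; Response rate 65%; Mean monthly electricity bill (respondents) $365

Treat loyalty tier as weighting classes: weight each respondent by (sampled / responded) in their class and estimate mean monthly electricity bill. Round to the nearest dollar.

Each respondent's weight = sampled/responded in their class; summing within a class gives n_sampled, so:
  Bronze: 280 × 360 = 100,800
  Silver: 180 × 175 = 31,500
  Gold: 220 × 365 = 80,300
Adjusted estimate = 212,600 / 680 = 312.647 → $313.

$313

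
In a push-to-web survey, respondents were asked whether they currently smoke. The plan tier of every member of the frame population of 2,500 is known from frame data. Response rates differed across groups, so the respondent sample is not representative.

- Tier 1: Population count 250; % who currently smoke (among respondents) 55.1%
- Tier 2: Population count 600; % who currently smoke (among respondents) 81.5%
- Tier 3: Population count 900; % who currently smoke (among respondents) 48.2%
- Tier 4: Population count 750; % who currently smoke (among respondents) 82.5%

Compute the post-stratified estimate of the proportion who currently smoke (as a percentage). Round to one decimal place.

Weight each group's respondent value by its population share:
  Tier 1: (250/2,500) × 55.1 = 5.51
  Tier 2: (600/2,500) × 81.5 = 19.56
  Tier 3: (900/2,500) × 48.2 = 17.352
  Tier 4: (750/2,500) × 82.5 = 24.75
Post-stratified estimate = 67.172 → 67.2%.

67.2%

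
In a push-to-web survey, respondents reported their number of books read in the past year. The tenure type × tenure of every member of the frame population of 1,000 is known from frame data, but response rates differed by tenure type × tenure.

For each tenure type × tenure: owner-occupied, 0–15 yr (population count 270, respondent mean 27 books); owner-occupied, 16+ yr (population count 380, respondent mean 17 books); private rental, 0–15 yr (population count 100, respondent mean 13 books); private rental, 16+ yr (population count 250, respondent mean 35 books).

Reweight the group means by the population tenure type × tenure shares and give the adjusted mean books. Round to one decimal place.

23.8

Each cell contributes population-share × respondent value:
  owner-occupied, 0–15 yr: (270/1,000) × 27 = 7.29
  owner-occupied, 16+ yr: (380/1,000) × 17 = 6.46
  private rental, 0–15 yr: (100/1,000) × 13 = 1.3
  private rental, 16+ yr: (250/1,000) × 35 = 8.75
Post-stratified estimate = 23.8 → 23.8.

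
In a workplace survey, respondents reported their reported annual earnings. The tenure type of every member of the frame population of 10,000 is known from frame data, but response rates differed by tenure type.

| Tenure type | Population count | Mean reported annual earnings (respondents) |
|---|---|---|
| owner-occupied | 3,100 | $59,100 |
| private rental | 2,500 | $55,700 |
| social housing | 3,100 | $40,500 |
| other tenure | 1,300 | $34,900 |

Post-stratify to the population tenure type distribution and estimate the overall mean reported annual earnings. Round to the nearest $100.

Post-stratification weights by population share, not respondent share:
  owner-occupied: (3,100/10,000) × 59,100 = 18,321
  private rental: (2,500/10,000) × 55,700 = 13,925
  social housing: (3,100/10,000) × 40,500 = 12,555
  other tenure: (1,300/10,000) × 34,900 = 4537
Post-stratified estimate = 49,338 → $49,300.

$49,300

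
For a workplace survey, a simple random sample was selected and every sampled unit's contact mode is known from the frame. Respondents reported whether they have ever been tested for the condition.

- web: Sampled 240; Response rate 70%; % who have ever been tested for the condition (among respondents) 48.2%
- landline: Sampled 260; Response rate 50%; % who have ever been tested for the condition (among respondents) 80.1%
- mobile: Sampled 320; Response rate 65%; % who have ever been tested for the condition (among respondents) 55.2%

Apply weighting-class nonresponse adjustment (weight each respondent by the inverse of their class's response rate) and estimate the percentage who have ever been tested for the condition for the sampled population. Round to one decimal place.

With weight = n_sampled/n_responded per class, the weighted class total is n_sampled:
  web: 240 × 48.2 = 11,568
  landline: 260 × 80.1 = 20,826
  mobile: 320 × 55.2 = 17,664
Adjusted estimate = 50,058 / 820 = 61.0463 → 61.0%.

61.0%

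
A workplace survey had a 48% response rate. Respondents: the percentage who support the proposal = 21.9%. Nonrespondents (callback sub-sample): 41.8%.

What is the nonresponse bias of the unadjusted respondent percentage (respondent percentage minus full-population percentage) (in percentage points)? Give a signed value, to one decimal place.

-10.3 percentage points

Nonresponse fraction = 1 − 0.48 = 0.52.
Bias = (nonresponse fraction) × (respondent percentage − nonrespondent percentage)
     = 0.52 × (21.9 − 41.8) = 0.52 × -19.9 = -10.348.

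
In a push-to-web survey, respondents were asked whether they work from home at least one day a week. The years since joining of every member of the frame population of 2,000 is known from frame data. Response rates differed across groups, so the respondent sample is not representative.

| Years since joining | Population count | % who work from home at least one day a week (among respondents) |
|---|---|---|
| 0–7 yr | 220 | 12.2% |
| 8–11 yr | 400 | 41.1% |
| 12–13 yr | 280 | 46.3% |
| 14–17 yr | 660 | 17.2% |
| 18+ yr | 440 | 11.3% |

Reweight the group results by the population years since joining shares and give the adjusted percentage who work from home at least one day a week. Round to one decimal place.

Reweight to the known years since joining distribution:
  0–7 yr: (220/2,000) × 12.2 = 1.342
  8–11 yr: (400/2,000) × 41.1 = 8.22
  12–13 yr: (280/2,000) × 46.3 = 6.482
  14–17 yr: (660/2,000) × 17.2 = 5.676
  18+ yr: (440/2,000) × 11.3 = 2.486
Post-stratified estimate = 24.206 → 24.2%.

24.2%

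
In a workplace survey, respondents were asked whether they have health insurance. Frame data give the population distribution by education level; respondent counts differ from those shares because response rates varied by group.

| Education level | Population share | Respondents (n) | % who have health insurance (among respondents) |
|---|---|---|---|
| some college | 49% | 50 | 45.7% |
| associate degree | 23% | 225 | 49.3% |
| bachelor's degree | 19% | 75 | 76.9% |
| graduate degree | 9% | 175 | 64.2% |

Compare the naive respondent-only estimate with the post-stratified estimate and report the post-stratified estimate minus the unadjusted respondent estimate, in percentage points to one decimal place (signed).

-3.7 percentage points

Without adjustment, the pooled respondent share is:
  (50/525)×45.7 + (225/525)×49.3 + (75/525)×76.9 + (175/525)×64.2 = 57.8667%
Post-stratified estimate weights by population shares:
  0.49×45.7 + 0.23×49.3 + 0.19×76.9 + 0.09×64.2 = 54.121%
Difference = 54.121 − 57.8667 = -3.7457 pp.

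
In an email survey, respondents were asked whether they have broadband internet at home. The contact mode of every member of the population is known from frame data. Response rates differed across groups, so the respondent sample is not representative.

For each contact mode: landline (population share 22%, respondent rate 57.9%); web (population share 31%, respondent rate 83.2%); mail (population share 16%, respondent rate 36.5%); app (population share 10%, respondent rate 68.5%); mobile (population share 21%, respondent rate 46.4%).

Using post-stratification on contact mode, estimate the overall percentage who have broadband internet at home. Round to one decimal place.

Weight each group's respondent value by its population share:
  landline: 0.22 × 57.9 = 12.738
  web: 0.31 × 83.2 = 25.792
  mail: 0.16 × 36.5 = 5.84
  app: 0.1 × 68.5 = 6.85
  mobile: 0.21 × 46.4 = 9.744
Post-stratified estimate = 60.964 → 61.0%.

61.0%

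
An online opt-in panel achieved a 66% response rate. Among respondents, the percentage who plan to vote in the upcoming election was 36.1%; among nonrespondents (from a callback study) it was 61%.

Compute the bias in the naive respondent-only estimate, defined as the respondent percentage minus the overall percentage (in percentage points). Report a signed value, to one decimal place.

-8.5 percentage points

Nonresponse fraction = 1 − 0.66 = 0.34.
Bias = (nonresponse fraction) × (respondent percentage − nonrespondent percentage)
     = 0.34 × (36.1 − 61) = 0.34 × -24.9 = -8.466.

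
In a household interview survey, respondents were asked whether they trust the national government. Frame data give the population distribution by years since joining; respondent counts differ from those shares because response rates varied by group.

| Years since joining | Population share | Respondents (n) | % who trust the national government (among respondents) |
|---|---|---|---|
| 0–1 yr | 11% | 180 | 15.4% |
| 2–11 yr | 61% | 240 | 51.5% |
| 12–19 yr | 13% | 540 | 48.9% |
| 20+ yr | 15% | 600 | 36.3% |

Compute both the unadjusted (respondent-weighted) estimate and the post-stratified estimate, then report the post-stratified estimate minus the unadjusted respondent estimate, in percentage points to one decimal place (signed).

Naive respondent-only estimate (weights = respondent counts):
  (180/1560)×15.4 + (240/1560)×51.5 + (540/1560)×48.9 + (600/1560)×36.3 = 40.5885%
Reweighting by population years since joining shares:
  0.11×15.4 + 0.61×51.5 + 0.13×48.9 + 0.15×36.3 = 44.911%
Difference = 44.911 − 40.5885 = 4.3225 pp.

+4.3 percentage points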